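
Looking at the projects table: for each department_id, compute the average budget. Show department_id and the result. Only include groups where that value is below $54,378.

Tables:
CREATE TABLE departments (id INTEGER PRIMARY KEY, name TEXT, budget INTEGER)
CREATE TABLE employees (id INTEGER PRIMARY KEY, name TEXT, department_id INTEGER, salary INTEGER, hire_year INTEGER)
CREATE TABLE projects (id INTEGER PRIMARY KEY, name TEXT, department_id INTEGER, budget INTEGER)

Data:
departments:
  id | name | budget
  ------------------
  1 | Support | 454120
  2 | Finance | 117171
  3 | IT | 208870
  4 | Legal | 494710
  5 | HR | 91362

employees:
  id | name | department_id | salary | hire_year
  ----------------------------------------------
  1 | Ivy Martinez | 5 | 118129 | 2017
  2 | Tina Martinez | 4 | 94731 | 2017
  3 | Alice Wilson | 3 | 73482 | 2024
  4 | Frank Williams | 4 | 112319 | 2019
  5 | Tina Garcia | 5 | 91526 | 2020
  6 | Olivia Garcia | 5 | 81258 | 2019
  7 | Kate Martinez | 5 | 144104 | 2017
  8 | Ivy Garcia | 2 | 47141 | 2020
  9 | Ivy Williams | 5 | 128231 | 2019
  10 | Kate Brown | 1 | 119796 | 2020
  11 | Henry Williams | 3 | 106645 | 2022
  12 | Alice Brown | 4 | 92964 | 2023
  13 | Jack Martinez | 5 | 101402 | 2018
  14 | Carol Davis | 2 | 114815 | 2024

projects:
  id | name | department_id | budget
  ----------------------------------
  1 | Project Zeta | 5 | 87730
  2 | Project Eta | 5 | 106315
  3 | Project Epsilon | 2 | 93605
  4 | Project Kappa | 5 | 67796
SELECT department_id, AVG(budget) AS avg_budget FROM projects GROUP BY department_id HAVING AVG(budget) < 54378

Execution result:
(no rows)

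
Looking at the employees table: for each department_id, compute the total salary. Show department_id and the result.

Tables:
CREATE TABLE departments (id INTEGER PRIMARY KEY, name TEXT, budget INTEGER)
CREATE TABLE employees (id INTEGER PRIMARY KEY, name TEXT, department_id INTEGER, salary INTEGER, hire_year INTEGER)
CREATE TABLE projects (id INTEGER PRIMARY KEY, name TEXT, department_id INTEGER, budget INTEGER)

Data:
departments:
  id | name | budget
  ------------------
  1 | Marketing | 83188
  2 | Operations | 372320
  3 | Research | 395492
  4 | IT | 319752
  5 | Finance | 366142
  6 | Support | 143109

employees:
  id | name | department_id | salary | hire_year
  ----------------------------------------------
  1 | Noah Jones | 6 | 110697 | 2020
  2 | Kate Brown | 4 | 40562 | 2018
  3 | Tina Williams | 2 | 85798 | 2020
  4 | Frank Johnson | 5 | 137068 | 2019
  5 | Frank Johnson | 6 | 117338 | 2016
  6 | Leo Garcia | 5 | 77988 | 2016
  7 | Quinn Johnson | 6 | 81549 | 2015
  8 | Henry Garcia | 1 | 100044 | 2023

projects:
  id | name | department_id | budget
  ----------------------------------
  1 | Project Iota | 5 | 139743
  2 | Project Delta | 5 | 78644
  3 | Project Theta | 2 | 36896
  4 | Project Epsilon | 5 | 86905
SELECT department_id, SUM(salary) AS sum_salary FROM employees GROUP BY department_id

Execution result:
department_id | sum_salary
1 | 100044
2 | 85798
4 | 40562
5 | 215056
6 | 309584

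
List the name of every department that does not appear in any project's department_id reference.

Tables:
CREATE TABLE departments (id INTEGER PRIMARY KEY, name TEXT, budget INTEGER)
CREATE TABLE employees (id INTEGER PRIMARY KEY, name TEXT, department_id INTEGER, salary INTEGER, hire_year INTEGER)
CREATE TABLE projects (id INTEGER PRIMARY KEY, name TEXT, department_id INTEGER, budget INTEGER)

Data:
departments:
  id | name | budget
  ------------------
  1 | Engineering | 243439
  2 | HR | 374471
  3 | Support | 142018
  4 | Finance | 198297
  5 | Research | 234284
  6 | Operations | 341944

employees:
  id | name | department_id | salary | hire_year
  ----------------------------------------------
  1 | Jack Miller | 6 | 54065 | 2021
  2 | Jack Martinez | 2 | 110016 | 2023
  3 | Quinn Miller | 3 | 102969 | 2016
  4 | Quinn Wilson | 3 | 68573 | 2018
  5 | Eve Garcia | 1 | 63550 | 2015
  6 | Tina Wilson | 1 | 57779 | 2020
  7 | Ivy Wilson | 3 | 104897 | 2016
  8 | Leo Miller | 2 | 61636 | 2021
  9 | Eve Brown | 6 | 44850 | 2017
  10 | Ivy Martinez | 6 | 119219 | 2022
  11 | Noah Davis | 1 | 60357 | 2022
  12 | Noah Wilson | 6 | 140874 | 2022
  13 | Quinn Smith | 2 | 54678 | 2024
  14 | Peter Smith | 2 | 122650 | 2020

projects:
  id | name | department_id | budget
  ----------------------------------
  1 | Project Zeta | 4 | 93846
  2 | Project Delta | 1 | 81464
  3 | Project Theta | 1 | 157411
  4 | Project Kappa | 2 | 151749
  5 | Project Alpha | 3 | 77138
SELECT p.name FROM departments p LEFT JOIN projects c ON c.department_id = p.id WHERE c.id IS NULL

Execution result:
name
Research
Operations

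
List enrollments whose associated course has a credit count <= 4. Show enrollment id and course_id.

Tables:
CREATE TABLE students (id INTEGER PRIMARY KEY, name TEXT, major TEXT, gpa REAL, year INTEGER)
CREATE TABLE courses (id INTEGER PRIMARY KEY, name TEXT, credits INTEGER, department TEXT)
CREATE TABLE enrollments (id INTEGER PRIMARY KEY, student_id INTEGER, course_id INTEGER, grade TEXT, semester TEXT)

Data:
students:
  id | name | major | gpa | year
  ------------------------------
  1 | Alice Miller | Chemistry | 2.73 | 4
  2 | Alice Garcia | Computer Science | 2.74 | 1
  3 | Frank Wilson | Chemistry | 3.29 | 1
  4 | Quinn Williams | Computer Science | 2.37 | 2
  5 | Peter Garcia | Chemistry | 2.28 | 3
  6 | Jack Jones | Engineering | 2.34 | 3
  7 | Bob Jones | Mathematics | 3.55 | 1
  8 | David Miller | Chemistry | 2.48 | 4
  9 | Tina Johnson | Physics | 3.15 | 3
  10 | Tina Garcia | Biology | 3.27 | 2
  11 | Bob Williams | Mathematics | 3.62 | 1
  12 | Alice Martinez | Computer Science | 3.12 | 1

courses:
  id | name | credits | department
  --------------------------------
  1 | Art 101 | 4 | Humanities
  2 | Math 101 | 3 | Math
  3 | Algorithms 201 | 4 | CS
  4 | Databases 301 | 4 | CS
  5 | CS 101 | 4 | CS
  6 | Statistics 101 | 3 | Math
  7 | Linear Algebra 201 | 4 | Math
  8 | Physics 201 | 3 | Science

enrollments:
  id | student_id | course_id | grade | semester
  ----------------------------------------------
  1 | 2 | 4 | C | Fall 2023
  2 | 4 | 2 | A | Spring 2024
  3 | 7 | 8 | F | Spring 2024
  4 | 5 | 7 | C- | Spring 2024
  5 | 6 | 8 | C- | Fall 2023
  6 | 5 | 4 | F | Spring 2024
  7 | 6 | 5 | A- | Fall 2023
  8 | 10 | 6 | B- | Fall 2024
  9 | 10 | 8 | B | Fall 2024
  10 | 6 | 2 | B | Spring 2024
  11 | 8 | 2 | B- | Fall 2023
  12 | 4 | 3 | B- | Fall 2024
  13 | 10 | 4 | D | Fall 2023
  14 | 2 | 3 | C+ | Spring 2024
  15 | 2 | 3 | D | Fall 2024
SELECT id, course_id FROM enrollments WHERE course_id IN (SELECT id FROM courses WHERE credits <= 4)

Execution result:
id | course_id
1 | 4
2 | 2
3 | 8
4 | 7
5 | 8
6 | 4
7 | 5
8 | 6
9 | 8
10 | 2
11 | 2
12 | 3
13 | 4
14 | 3
15 | 3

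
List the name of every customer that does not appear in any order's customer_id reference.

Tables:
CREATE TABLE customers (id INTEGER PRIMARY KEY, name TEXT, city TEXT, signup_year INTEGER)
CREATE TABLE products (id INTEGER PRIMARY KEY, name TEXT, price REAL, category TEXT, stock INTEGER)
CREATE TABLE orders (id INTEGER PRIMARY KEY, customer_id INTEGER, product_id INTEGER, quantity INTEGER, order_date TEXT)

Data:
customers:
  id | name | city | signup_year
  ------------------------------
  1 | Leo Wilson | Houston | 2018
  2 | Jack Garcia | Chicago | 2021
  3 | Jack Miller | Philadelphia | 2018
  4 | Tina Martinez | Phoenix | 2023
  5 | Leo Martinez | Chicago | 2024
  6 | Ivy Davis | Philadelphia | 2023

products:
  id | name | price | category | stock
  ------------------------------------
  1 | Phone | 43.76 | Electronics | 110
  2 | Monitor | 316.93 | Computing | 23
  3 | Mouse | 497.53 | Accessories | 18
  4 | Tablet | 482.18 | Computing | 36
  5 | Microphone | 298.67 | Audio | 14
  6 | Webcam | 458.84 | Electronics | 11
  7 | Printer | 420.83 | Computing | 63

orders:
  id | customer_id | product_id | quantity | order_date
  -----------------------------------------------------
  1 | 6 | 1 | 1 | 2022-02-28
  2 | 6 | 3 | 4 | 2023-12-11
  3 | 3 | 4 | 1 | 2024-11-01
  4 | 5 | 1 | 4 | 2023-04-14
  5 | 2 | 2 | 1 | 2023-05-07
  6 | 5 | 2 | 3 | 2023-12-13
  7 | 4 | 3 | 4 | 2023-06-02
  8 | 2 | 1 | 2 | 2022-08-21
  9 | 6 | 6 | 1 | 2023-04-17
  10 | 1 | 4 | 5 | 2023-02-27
SELECT p.name FROM customers p LEFT JOIN orders c ON c.customer_id = p.id WHERE c.id IS NULL

Execution result:
(no rows)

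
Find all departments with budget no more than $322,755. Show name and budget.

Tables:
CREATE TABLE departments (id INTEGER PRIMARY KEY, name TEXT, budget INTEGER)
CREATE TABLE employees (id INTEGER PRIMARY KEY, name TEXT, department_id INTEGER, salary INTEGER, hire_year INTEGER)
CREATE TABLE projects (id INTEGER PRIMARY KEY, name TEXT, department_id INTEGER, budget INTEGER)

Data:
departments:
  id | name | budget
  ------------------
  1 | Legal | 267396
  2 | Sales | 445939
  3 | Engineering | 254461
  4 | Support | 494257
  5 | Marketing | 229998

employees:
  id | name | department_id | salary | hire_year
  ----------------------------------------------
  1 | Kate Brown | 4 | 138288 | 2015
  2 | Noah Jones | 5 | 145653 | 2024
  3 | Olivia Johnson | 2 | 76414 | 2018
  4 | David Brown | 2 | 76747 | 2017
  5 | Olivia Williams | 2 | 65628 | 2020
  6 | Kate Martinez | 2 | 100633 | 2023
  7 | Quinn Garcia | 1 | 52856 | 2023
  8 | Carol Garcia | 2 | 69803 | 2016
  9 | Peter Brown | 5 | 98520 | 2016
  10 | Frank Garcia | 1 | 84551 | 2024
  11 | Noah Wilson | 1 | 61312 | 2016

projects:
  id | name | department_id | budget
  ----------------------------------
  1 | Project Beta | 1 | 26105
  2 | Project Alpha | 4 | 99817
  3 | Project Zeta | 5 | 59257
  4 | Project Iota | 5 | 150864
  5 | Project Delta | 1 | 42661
SELECT name, budget FROM departments WHERE budget <= 322755

Execution result:
name | budget
Legal | 267396
Engineering | 254461
Marketing | 229998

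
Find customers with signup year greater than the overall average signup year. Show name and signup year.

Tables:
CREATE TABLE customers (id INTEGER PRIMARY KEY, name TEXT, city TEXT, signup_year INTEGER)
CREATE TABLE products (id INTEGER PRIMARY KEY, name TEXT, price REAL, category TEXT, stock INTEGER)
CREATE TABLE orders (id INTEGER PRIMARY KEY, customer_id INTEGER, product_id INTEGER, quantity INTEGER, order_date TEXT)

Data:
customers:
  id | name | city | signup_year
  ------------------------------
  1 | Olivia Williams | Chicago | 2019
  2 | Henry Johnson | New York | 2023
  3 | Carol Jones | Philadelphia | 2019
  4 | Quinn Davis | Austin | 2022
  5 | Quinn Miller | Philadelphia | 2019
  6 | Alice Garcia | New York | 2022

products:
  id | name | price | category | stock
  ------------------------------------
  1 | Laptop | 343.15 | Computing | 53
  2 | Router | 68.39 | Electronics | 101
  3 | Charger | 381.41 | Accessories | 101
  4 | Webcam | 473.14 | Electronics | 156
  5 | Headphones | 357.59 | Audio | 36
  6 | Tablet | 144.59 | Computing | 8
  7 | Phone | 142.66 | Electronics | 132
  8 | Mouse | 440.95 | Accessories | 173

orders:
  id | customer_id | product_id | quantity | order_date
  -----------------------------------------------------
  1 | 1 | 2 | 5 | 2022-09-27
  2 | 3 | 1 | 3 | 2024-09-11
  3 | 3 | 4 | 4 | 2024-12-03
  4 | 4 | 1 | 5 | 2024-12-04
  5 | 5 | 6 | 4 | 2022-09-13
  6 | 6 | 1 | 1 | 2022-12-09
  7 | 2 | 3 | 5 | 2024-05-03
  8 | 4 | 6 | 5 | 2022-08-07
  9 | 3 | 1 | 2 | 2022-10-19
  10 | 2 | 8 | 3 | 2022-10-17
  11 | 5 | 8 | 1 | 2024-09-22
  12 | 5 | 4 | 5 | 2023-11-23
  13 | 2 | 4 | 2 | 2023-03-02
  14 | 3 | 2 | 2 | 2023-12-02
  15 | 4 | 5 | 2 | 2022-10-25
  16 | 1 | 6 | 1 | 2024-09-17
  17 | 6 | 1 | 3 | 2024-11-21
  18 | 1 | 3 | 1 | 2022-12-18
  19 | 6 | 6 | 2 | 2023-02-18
SELECT name, signup_year FROM customers WHERE signup_year > (SELECT AVG(signup_year) FROM customers)

Execution result:
name | signup_year
Henry Johnson | 2023
Quinn Davis | 2022
Alice Garcia | 2022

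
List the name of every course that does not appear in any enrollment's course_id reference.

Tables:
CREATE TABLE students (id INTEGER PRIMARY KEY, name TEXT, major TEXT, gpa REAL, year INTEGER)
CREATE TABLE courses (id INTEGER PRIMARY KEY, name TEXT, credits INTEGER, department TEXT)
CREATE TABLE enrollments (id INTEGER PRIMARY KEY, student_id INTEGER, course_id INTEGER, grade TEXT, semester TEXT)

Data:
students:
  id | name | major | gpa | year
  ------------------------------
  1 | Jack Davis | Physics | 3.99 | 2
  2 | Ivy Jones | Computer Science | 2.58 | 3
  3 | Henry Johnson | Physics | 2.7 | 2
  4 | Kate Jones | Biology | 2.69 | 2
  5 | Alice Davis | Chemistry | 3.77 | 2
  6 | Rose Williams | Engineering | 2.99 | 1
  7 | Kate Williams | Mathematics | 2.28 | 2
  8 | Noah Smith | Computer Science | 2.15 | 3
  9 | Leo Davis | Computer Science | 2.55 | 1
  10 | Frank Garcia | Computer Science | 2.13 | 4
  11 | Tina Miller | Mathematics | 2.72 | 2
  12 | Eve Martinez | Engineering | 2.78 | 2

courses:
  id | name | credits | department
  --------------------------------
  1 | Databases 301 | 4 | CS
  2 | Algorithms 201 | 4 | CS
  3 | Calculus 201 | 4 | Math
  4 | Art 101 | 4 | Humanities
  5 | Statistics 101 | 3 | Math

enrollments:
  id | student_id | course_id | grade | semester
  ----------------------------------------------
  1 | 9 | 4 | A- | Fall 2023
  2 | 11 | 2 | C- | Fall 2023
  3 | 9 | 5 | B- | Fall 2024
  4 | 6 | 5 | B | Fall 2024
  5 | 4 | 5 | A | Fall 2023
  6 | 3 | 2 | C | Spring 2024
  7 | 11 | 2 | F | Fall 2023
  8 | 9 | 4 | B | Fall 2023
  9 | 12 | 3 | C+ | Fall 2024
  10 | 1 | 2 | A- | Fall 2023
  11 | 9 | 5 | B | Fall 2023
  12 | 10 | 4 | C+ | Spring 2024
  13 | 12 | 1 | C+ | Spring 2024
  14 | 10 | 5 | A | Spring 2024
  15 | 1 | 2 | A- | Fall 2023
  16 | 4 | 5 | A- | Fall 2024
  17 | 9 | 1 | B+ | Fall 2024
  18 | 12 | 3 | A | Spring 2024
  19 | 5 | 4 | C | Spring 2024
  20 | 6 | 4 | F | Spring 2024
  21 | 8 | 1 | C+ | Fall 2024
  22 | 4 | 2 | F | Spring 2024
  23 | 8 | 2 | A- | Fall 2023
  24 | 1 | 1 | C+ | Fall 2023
SELECT p.name FROM courses p LEFT JOIN enrollments c ON c.course_id = p.id WHERE c.id IS NULL

Execution result:
(no rows)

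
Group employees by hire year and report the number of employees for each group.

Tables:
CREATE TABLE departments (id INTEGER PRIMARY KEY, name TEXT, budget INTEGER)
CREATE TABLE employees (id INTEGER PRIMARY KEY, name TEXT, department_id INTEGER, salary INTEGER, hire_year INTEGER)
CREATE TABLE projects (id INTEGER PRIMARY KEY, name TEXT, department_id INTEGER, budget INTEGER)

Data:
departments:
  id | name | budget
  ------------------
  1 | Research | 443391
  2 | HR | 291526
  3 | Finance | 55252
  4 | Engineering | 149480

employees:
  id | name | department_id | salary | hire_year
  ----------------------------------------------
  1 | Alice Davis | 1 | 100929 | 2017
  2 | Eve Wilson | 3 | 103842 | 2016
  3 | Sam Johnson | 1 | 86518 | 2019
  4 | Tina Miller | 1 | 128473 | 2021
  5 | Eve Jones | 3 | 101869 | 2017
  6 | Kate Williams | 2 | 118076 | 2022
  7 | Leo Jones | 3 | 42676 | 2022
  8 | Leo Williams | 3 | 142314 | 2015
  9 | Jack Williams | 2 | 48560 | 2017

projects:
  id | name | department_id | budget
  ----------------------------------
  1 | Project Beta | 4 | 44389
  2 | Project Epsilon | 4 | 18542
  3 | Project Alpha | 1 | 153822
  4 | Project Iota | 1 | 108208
SELECT hire_year, COUNT(*) AS n FROM employees GROUP BY hire_year

Execution result:
hire_year | n
2015 | 1
2016 | 1
2017 | 3
2019 | 1
2021 | 1
2022 | 2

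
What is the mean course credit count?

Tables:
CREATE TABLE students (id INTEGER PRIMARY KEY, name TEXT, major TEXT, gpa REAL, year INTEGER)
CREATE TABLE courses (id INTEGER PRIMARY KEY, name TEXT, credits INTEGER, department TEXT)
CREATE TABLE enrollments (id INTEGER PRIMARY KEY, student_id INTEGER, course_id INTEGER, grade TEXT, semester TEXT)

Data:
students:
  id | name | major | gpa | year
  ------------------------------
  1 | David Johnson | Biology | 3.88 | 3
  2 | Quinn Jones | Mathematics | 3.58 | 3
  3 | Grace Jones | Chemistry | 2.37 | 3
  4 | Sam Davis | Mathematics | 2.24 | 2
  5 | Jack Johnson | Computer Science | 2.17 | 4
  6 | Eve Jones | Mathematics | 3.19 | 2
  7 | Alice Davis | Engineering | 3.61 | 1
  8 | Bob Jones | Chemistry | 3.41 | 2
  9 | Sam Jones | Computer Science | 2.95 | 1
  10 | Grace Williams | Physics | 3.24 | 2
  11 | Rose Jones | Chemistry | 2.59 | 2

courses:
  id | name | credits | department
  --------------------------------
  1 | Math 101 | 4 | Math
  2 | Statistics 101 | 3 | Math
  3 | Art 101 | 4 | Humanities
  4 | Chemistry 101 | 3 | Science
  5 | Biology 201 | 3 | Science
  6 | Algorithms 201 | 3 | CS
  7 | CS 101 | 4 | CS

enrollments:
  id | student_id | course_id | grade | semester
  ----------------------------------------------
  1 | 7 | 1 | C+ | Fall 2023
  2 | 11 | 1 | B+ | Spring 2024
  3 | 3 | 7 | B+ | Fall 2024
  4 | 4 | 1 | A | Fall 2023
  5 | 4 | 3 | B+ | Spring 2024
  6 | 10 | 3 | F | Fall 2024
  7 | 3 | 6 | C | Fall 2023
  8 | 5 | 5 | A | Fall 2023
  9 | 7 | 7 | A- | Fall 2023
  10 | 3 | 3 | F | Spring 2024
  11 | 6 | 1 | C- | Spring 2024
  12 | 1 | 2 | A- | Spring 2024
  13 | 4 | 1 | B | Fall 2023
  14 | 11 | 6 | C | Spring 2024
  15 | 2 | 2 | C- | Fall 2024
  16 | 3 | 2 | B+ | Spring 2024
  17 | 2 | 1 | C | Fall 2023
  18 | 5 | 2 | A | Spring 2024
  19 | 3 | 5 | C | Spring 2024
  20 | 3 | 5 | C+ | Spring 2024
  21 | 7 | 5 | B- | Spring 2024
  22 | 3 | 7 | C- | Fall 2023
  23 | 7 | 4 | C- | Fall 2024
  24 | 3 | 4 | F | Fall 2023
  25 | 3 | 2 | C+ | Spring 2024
SELECT AVG(credits) FROM courses

Execution result:
3.43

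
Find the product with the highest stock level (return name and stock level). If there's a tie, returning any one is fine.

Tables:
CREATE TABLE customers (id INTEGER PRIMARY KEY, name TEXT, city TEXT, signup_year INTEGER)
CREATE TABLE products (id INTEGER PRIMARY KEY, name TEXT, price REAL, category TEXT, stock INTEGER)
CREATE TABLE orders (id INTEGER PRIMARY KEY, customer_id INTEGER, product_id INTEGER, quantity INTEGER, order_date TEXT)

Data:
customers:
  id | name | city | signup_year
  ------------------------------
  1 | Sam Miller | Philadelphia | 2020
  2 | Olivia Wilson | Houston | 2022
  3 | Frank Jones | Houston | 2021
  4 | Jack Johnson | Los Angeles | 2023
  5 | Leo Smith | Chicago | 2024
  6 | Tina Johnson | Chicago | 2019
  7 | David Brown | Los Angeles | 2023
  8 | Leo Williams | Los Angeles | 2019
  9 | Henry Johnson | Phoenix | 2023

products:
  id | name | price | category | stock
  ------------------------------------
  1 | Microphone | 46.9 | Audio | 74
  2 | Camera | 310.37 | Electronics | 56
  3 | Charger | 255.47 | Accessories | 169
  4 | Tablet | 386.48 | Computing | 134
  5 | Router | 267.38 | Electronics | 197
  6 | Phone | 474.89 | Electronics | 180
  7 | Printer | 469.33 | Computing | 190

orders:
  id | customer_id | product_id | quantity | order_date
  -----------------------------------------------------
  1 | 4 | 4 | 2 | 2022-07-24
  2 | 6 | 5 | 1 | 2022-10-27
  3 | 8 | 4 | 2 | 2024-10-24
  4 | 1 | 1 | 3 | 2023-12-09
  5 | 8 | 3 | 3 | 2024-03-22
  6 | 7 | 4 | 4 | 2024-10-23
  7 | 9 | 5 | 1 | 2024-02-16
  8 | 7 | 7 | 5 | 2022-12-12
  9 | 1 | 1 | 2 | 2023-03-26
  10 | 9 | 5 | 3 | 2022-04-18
SELECT name, stock FROM products ORDER BY stock DESC LIMIT 1

Execution result:
name | stock
Router | 197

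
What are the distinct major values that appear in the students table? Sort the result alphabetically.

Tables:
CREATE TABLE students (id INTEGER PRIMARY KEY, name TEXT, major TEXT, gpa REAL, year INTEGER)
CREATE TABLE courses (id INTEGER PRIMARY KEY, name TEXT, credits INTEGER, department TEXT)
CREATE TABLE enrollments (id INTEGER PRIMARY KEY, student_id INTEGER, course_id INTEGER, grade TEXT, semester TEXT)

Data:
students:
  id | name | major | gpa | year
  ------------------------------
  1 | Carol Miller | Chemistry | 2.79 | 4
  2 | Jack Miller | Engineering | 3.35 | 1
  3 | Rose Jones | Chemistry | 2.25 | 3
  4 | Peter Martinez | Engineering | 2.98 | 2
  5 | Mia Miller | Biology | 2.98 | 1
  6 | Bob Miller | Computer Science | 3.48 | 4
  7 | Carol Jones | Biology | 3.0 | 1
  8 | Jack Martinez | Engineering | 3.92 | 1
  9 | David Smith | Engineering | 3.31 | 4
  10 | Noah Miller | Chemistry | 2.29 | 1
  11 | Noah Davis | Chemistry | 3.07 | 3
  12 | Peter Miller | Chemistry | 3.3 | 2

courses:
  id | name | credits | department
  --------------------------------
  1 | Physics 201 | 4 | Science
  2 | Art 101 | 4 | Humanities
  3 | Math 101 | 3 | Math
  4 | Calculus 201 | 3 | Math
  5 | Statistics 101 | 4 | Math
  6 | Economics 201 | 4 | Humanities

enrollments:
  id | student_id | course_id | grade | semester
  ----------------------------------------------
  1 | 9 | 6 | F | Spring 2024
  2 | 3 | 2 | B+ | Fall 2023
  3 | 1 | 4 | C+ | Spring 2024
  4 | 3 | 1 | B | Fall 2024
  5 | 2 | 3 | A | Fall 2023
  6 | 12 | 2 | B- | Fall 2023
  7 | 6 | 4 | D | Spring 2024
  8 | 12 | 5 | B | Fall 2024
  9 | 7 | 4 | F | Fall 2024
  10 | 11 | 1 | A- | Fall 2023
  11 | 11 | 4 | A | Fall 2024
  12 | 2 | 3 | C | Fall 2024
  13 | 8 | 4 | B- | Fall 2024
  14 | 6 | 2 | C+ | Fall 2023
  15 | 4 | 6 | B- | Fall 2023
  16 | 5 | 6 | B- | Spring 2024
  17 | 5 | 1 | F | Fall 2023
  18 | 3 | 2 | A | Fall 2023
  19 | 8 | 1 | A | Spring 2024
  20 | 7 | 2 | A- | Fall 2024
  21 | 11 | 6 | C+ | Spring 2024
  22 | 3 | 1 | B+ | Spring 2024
SELECT DISTINCT major FROM students ORDER BY major

Execution result:
major
Biology
Chemistry
Computer Science
Engineering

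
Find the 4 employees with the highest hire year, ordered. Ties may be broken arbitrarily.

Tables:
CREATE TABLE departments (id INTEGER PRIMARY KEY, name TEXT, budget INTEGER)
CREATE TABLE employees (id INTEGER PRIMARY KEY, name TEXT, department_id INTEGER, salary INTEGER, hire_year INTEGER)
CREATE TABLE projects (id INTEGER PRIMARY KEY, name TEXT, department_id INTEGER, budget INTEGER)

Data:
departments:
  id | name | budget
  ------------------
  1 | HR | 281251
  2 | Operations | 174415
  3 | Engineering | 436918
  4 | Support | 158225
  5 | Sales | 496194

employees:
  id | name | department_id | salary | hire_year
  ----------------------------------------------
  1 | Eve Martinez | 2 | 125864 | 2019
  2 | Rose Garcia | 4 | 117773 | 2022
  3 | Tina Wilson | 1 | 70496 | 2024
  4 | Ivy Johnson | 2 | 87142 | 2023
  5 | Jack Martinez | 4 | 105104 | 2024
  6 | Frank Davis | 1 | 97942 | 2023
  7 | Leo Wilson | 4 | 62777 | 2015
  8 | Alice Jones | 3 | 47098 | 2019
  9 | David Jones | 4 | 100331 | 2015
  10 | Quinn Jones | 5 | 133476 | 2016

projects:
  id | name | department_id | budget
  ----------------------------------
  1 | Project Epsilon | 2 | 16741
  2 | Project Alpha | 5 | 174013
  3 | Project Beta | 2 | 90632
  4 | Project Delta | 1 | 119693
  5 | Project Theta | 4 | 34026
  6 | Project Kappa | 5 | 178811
SELECT name, hire_year FROM employees ORDER BY hire_year DESC LIMIT 4

Execution result:
name | hire_year
Tina Wilson | 2024
Jack Martinez | 2024
Ivy Johnson | 2023
Frank Davis | 2023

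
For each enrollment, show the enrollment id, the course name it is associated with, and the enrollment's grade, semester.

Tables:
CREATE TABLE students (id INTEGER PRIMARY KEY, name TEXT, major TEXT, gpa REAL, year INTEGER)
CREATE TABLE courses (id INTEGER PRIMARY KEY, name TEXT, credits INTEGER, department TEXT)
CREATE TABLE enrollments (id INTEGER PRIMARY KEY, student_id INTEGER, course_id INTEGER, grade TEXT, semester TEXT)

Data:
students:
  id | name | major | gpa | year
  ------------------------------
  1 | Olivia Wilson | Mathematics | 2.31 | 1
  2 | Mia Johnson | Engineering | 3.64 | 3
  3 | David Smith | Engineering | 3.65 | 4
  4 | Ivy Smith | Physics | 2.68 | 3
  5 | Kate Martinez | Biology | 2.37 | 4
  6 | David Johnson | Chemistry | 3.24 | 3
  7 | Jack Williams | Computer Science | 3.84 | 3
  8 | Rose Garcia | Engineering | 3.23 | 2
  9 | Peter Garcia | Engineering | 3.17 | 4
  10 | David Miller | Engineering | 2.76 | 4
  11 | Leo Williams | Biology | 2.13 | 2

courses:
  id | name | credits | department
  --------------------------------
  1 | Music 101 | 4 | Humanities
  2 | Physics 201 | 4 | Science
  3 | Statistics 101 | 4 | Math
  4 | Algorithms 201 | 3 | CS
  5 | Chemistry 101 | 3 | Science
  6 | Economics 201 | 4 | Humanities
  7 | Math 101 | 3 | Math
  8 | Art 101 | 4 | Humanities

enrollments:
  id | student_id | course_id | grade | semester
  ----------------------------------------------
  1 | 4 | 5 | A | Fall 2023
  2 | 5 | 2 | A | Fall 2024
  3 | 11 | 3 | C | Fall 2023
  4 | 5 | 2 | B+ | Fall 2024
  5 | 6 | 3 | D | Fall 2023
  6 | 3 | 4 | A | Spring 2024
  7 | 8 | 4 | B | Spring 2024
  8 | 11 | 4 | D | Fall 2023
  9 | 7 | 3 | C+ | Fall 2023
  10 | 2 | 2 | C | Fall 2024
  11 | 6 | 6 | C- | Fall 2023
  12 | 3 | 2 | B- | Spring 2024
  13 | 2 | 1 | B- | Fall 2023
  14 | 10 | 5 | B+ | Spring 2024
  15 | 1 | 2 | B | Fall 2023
SELECT c.id, p.name AS course, c.grade, c.semester FROM enrollments c JOIN courses p ON c.course_id = p.id

Execution result:
id | course | grade | semester
1 | Chemistry 101 | A | Fall 2023
2 | Physics 201 | A | Fall 2024
3 | Statistics 101 | C | Fall 2023
4 | Physics 201 | B+ | Fall 2024
5 | Statistics 101 | D | Fall 2023
6 | Algorithms 201 | A | Spring 2024
7 | Algorithms 201 | B | Spring 2024
8 | Algorithms 201 | D | Fall 2023
9 | Statistics 101 | C+ | Fall 2023
10 | Physics 201 | C | Fall 2024
11 | Economics 201 | C- | Fall 2023
12 | Physics 201 | B- | Spring 2024
13 | Music 101 | B- | Fall 2023
14 | Chemistry 101 | B+ | Spring 2024
15 | Physics 201 | B | Fall 2023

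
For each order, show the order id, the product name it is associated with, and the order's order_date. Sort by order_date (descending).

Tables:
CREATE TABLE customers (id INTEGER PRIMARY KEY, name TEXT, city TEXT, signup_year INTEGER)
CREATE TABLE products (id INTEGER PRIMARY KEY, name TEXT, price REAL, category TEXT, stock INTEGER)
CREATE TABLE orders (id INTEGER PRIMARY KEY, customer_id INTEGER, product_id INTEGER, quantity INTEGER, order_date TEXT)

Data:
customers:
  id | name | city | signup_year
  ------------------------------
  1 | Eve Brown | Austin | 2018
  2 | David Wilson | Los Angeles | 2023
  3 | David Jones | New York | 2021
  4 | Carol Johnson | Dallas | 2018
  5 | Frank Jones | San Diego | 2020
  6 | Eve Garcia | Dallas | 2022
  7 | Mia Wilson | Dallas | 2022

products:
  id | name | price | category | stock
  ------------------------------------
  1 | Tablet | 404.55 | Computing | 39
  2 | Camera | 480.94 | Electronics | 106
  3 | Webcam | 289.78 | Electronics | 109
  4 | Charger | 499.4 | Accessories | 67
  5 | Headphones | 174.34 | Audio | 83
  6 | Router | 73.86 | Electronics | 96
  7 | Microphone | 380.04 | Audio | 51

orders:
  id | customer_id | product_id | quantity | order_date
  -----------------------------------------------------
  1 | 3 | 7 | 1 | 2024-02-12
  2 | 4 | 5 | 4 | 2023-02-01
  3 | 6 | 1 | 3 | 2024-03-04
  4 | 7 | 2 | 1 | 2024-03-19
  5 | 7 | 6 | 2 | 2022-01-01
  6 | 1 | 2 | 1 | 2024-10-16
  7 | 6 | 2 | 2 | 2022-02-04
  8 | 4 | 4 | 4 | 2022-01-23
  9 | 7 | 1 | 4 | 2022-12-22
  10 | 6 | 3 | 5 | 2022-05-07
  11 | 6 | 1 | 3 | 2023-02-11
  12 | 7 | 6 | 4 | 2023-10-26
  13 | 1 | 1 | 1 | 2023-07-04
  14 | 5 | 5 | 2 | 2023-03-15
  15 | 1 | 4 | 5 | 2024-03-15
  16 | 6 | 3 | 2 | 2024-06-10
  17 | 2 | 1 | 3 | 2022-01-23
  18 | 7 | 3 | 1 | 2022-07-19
SELECT c.id, p.name AS product, c.order_date FROM orders c JOIN products p ON c.product_id = p.id ORDER BY c.order_date DESC

Execution result:
id | product | order_date
6 | Camera | 2024-10-16
16 | Webcam | 2024-06-10
4 | Camera | 2024-03-19
15 | Charger | 2024-03-15
3 | Tablet | 2024-03-04
1 | Microphone | 2024-02-12
12 | Router | 2023-10-26
13 | Tablet | 2023-07-04
14 | Headphones | 2023-03-15
11 | Tablet | 2023-02-11
2 | Headphones | 2023-02-01
9 | Tablet | 2022-12-22
18 | Webcam | 2022-07-19
10 | Webcam | 2022-05-07
7 | Camera | 2022-02-04
8 | Charger | 2022-01-23
17 | Tablet | 2022-01-23
5 | Router | 2022-01-01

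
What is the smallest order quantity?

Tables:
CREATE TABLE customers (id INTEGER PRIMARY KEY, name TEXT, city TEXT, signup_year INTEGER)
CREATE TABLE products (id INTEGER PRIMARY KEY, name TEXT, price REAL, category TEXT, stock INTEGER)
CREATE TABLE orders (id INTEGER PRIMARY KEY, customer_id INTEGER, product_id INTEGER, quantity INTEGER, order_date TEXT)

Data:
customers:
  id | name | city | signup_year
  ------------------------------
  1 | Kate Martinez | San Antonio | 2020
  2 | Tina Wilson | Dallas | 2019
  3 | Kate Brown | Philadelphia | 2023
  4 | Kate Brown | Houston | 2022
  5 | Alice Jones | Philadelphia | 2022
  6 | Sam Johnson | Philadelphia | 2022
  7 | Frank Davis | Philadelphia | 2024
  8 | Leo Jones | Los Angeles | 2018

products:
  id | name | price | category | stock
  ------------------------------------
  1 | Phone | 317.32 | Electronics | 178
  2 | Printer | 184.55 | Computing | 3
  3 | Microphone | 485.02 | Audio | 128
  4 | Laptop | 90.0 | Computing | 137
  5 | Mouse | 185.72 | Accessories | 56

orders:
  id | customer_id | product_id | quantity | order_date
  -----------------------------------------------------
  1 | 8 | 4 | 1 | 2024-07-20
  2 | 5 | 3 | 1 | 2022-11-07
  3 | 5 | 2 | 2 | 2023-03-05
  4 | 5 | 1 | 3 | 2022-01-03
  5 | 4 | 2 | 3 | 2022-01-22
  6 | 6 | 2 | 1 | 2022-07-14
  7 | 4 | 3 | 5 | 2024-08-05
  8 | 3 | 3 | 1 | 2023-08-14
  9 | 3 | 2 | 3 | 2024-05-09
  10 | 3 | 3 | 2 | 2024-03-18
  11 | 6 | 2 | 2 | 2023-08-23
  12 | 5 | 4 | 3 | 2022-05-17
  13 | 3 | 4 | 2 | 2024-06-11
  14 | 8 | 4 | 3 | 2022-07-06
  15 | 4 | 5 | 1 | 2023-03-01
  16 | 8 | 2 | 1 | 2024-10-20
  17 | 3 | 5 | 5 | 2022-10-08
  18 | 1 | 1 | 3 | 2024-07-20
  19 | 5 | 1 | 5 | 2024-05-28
SELECT MIN(quantity) FROM orders

Execution result:
1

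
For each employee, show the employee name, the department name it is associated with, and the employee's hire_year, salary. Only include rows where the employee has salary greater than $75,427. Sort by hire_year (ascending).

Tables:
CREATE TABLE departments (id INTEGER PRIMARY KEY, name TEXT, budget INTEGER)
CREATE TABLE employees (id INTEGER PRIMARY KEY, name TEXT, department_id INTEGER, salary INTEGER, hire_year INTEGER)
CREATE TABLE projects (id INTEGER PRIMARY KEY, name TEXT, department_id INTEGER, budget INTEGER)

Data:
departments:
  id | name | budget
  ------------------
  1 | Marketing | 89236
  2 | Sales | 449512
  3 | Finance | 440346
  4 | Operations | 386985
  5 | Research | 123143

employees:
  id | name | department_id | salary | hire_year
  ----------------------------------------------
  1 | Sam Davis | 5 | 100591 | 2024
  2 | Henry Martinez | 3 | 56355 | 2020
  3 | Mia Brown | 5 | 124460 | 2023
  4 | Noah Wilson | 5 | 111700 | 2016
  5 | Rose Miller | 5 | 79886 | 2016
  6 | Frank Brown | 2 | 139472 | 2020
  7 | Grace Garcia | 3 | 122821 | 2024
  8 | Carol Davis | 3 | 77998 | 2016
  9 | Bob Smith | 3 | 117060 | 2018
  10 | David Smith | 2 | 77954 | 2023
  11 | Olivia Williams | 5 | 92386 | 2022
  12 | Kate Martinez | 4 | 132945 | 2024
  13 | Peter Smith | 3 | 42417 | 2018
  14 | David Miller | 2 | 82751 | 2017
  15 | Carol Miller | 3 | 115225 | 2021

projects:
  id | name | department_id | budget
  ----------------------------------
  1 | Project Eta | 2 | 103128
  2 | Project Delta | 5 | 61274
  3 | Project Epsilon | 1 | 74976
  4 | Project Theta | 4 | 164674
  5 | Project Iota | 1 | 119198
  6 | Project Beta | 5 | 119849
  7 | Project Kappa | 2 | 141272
SELECT c.name, p.name AS department, c.hire_year, c.salary FROM employees c JOIN departments p ON c.department_id = p.id WHERE c.salary > 75427 ORDER BY c.hire_year ASC

Execution result:
name | department | hire_year | salary
Noah Wilson | Research | 2016 | 111700
Rose Miller | Research | 2016 | 79886
Carol Davis | Finance | 2016 | 77998
David Miller | Sales | 2017 | 82751
Bob Smith | Finance | 2018 | 117060
Frank Brown | Sales | 2020 | 139472
Carol Miller | Finance | 2021 | 115225
Olivia Williams | Research | 2022 | 92386
Mia Brown | Research | 2023 | 124460
David Smith | Sales | 2023 | 77954
Sam Davis | Research | 2024 | 100591
Grace Garcia | Finance | 2024 | 122821
Kate Martinez | Operations | 2024 | 132945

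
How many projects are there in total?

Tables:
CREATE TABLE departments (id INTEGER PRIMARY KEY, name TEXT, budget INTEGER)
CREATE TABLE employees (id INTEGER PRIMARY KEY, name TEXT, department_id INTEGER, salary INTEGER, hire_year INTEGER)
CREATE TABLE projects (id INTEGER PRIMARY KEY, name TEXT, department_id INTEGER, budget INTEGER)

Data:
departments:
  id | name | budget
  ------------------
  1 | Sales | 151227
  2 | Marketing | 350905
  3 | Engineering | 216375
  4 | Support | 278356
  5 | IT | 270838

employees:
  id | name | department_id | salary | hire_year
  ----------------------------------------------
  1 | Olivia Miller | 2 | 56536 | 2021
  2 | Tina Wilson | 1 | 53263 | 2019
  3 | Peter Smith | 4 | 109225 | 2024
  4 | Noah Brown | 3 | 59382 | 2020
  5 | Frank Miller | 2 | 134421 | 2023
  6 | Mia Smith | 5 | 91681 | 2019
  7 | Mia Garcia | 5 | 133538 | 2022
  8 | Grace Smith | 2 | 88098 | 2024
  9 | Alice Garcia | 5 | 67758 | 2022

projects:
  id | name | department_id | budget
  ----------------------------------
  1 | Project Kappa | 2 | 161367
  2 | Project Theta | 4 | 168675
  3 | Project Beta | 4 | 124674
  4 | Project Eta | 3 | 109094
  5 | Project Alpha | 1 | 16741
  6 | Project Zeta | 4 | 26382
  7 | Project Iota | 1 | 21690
SELECT COUNT(*) FROM projects

Execution result:
7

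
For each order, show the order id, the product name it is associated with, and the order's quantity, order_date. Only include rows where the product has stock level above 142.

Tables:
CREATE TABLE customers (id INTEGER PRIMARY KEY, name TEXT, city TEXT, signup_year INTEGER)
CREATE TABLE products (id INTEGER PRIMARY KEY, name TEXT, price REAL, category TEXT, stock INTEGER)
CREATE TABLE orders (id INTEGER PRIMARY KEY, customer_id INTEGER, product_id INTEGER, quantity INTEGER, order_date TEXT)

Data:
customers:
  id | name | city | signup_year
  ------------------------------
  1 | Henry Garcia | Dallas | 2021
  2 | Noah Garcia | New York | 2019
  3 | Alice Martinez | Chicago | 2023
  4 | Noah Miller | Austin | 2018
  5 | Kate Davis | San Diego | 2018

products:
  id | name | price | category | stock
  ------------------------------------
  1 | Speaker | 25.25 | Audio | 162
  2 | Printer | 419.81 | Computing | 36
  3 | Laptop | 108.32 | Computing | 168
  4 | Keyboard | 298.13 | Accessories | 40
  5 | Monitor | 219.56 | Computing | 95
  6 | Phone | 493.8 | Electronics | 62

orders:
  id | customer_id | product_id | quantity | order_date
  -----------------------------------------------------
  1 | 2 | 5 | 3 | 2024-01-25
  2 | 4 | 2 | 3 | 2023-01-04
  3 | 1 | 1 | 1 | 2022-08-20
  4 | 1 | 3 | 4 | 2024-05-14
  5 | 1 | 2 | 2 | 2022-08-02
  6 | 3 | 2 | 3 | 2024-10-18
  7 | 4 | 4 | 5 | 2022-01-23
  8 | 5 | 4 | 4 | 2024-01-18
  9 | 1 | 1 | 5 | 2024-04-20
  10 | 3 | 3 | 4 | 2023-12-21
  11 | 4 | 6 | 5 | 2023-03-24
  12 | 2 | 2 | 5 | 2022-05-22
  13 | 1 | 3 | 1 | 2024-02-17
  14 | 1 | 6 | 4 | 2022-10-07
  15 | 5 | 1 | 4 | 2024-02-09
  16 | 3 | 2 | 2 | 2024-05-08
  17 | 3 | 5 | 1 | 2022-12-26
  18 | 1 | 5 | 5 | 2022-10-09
SELECT c.id, p.name AS product, c.quantity, c.order_date FROM orders c JOIN products p ON c.product_id = p.id WHERE p.stock > 142

Execution result:
id | product | quantity | order_date
3 | Speaker | 1 | 2022-08-20
4 | Laptop | 4 | 2024-05-14
9 | Speaker | 5 | 2024-04-20
10 | Laptop | 4 | 2023-12-21
13 | Laptop | 1 | 2024-02-17
15 | Speaker | 4 | 2024-02-09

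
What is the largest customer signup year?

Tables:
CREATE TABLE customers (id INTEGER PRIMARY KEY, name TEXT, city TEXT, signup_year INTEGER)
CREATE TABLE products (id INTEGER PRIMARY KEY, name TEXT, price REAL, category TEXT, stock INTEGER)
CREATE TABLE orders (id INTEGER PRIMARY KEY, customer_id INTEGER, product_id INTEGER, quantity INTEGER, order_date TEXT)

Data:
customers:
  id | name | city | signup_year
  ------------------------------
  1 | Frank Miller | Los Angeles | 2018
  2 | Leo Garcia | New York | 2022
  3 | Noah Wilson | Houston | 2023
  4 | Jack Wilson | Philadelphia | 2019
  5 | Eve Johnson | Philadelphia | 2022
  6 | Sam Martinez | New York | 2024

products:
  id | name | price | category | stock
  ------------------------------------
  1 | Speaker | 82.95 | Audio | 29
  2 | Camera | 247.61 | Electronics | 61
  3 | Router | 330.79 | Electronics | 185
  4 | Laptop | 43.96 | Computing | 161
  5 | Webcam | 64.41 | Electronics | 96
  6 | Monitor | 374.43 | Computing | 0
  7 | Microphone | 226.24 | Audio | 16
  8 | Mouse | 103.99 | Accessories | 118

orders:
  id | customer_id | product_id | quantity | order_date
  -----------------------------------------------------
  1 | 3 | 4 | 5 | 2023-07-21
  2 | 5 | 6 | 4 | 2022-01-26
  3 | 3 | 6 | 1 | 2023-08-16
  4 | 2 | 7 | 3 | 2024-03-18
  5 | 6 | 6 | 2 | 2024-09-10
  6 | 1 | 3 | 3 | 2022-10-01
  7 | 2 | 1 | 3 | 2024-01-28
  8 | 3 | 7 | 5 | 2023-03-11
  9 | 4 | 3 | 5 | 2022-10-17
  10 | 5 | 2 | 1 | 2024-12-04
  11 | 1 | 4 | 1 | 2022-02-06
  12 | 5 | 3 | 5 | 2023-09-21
SELECT MAX(signup_year) FROM customers

Execution result:
2024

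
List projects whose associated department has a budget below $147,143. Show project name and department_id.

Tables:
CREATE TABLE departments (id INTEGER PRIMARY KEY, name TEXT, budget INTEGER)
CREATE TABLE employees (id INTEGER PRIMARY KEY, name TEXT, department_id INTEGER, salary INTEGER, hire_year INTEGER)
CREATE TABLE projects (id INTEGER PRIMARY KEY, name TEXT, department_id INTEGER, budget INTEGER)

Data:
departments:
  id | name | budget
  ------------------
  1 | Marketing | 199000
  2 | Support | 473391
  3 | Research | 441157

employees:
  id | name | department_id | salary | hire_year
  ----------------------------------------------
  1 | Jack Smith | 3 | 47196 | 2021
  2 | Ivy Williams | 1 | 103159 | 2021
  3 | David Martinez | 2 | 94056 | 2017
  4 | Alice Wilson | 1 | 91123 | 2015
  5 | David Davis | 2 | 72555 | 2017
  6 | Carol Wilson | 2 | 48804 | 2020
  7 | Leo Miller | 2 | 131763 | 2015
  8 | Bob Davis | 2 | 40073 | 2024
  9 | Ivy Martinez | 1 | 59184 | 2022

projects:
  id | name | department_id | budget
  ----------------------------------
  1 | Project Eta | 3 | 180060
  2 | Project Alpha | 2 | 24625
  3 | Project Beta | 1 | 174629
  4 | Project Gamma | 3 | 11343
SELECT name, department_id FROM projects WHERE department_id IN (SELECT id FROM departments WHERE budget < 147143)

Execution result:
(no rows)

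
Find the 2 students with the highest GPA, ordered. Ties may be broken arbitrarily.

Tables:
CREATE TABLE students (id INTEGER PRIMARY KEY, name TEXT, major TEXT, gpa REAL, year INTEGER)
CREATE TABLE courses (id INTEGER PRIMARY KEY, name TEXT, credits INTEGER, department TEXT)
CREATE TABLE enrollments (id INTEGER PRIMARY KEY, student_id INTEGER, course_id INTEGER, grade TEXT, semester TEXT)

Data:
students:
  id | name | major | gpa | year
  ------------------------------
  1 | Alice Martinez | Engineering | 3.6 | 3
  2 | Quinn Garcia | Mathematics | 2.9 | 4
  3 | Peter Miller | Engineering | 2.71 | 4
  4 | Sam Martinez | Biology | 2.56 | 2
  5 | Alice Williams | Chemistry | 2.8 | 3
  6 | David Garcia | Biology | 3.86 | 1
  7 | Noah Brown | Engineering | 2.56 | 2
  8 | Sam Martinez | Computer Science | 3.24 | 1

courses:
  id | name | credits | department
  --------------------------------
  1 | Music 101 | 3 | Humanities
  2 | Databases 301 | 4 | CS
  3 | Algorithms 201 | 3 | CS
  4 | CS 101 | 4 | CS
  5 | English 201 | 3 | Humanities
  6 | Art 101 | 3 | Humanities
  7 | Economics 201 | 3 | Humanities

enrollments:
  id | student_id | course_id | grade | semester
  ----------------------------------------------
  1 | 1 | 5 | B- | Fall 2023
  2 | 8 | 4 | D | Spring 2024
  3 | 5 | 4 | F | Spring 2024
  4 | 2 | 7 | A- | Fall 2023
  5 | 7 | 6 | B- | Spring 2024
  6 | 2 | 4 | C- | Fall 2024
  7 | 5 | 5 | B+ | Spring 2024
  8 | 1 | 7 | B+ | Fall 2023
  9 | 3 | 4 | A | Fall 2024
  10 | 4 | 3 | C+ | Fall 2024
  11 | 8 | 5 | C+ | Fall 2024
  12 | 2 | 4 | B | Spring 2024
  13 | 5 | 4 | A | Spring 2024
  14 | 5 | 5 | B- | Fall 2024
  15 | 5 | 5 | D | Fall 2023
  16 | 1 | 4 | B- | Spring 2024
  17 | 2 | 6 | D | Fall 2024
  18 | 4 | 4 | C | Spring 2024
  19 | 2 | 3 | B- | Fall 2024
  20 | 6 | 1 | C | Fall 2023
SELECT name, gpa FROM students ORDER BY gpa DESC LIMIT 2

Execution result:
name | gpa
David Garcia | 3.86
Alice Martinez | 3.60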